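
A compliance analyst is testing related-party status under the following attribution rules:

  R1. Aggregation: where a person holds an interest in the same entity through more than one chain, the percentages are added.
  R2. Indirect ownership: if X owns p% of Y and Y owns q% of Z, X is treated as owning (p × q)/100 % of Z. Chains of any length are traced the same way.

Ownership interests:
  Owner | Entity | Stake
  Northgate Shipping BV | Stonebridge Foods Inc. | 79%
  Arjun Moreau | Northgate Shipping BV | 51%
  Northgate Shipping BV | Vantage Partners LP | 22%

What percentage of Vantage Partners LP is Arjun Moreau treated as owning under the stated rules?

11.22%

Chain via Northgate Shipping BV (R2): 51% × 22% = 11.22% of Vantage Partners LP.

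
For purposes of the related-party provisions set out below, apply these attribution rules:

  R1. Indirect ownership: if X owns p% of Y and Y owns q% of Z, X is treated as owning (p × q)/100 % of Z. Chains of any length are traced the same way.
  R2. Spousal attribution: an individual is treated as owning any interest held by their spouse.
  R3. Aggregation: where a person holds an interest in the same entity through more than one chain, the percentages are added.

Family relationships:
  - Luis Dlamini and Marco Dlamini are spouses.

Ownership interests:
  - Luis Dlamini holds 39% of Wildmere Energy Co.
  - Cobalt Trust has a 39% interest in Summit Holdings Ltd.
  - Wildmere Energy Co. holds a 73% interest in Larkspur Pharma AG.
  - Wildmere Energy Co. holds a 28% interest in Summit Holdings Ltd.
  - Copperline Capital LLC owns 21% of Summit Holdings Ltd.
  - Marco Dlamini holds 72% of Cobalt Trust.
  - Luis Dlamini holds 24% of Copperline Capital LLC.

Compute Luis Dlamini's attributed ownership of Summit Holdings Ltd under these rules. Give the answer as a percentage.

44.04%

By spousal attribution (R2), Luis Dlamini is treated as owning Marco Dlamini's 72% interest in Cobalt Trust.
Chain via Wildmere Energy Co. (R1): 39% × 28% = 10.92% of Summit Holdings Ltd.
Chain via Copperline Capital LLC (R1): 24% × 21% = 5.04% of Summit Holdings Ltd.
Chain via Cobalt Trust (R1): 72% × 39% = 28.08% of Summit Holdings Ltd.
Aggregating (R3): 10.92% + 5.04% + 28.08% = 44.04%.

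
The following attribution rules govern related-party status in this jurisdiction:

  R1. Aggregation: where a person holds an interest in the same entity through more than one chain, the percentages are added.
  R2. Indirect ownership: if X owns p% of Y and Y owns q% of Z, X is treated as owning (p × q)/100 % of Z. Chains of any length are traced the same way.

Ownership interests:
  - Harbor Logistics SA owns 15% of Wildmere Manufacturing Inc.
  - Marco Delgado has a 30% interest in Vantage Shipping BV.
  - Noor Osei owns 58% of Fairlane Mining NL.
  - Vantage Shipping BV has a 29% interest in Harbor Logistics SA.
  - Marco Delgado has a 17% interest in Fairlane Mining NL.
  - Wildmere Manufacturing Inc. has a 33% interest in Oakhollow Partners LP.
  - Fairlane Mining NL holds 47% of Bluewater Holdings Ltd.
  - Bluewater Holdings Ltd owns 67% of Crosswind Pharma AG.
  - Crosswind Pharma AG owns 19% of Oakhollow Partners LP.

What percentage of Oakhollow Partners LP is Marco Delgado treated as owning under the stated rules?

Chain via Vantage Shipping BV → Harbor Logistics SA → Wildmere Manufacturing Inc. (R2): 30% × 29% × 15% × 33% = 0.43065% of Oakhollow Partners LP.
Chain via Fairlane Mining NL → Bluewater Holdings Ltd → Crosswind Pharma AG (R2): 17% × 47% × 67% × 19% = 1.017127% of Oakhollow Partners LP.
Aggregating (R1): 0.43065% + 1.017127% = 1.447777%.

1.447777%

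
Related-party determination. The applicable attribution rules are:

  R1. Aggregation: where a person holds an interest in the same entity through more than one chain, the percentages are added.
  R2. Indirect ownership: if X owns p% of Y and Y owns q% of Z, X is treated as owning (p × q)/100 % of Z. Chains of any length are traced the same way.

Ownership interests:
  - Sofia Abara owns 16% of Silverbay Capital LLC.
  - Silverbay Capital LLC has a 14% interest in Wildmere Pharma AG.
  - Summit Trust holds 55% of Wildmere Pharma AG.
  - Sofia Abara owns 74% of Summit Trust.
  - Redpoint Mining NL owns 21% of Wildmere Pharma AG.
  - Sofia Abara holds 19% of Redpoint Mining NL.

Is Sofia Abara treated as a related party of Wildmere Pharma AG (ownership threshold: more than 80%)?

No

Chain via Redpoint Mining NL (R2): 19% × 21% = 3.99% of Wildmere Pharma AG.
Chain via Summit Trust (R2): 74% × 55% = 40.7% of Wildmere Pharma AG.
Chain via Silverbay Capital LLC (R2): 16% × 14% = 2.24% of Wildmere Pharma AG.
Aggregating (R1): 3.99% + 40.7% + 2.24% = 46.93%.
46.93% does not exceed the 80% threshold, so Sofia is not a related party to Wildmere Pharma AG.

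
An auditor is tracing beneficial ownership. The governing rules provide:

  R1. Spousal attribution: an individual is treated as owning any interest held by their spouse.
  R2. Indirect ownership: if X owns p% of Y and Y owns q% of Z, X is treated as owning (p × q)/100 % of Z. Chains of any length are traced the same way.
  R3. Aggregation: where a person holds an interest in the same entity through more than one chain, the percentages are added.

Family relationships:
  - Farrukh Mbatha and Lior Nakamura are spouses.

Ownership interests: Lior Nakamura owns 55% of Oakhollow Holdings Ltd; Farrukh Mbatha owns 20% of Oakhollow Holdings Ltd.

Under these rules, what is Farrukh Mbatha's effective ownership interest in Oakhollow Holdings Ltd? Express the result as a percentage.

75%

By spousal attribution (R1), Farrukh Mbatha is treated as also owning Lior Nakamura's interest in Oakhollow Holdings Ltd, giving 20% + 55% = 75%.
Direct interest in Oakhollow Holdings Ltd: 75%.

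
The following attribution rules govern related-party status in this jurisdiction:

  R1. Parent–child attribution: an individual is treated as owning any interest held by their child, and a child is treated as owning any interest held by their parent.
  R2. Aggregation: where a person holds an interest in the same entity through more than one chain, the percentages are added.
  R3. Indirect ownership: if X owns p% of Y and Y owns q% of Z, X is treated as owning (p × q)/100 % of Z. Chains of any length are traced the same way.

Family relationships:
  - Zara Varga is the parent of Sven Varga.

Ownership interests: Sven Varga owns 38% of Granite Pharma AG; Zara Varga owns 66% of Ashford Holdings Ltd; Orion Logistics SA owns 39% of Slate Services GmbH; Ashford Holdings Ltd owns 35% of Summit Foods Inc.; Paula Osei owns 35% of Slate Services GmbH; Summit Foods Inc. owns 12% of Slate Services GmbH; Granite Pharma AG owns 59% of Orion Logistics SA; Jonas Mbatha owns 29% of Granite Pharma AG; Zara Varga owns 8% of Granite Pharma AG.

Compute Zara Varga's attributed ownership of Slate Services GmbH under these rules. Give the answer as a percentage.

By parent–child attribution (R1), Zara Varga is treated as also owning Sven Varga's interest in Granite Pharma AG, giving 8% + 38% = 46%.
Chain via Granite Pharma AG → Orion Logistics SA (R3): 46% × 59% × 39% = 10.5846% of Slate Services GmbH.
Chain via Ashford Holdings Ltd → Summit Foods Inc. (R3): 66% × 35% × 12% = 2.772% of Slate Services GmbH.
Aggregating (R2): 10.5846% + 2.772% = 13.3566%.

13.3566%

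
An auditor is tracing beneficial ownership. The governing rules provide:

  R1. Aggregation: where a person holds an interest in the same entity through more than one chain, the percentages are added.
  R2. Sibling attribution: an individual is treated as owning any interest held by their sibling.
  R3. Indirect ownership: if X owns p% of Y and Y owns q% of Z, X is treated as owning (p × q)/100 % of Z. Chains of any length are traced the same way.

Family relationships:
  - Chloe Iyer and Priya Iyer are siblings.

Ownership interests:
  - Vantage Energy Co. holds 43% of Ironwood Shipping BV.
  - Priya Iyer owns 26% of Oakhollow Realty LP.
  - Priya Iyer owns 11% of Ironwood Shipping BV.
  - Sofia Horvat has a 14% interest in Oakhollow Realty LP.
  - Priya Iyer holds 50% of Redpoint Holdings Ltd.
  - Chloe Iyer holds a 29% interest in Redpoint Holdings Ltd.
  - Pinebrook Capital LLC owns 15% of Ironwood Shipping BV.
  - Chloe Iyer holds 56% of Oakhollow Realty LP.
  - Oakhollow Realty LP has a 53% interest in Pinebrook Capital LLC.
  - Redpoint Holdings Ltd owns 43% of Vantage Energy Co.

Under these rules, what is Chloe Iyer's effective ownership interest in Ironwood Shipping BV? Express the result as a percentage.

32.1261%

By sibling attribution (R2), Chloe Iyer is treated as also owning Priya Iyer's interest in Redpoint Holdings Ltd, giving 29% + 50% = 79%.
By sibling attribution (R2), Chloe Iyer is treated as also owning Priya Iyer's interest in Oakhollow Realty LP, giving 56% + 26% = 82%.
By sibling attribution (R2), Chloe Iyer is treated as owning Priya Iyer's 11% interest in Ironwood Shipping BV.
Chain via Redpoint Holdings Ltd → Vantage Energy Co. (R3): 79% × 43% × 43% = 14.6071% of Ironwood Shipping BV.
Chain via Oakhollow Realty LP → Pinebrook Capital LLC (R3): 82% × 53% × 15% = 6.519% of Ironwood Shipping BV.
Direct interest in Ironwood Shipping BV: 11%.
Aggregating (R1): 14.6071% + 6.519% + 11% = 32.1261%.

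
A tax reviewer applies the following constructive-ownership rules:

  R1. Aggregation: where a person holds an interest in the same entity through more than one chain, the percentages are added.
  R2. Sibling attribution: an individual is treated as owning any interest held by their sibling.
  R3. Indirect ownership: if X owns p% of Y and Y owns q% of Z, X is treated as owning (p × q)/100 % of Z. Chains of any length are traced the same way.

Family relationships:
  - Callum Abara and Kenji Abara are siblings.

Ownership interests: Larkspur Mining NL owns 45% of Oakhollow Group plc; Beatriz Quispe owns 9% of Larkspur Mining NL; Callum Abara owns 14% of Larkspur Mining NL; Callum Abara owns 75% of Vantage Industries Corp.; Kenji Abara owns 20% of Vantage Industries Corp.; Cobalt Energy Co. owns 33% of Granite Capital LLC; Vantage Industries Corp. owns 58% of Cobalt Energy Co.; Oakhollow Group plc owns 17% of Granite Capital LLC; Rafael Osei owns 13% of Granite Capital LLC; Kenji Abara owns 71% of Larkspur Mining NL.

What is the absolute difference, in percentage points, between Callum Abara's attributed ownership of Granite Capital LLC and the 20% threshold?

By sibling attribution (R2), Callum Abara is treated as also owning Kenji Abara's interest in Larkspur Mining NL, giving 14% + 71% = 85%.
By sibling attribution (R2), Callum Abara is treated as also owning Kenji Abara's interest in Vantage Industries Corp, giving 75% + 20% = 95%.
Chain via Larkspur Mining NL → Oakhollow Group plc (R3): 85% × 45% × 17% = 6.5025% of Granite Capital LLC.
Chain via Vantage Industries Corp. → Cobalt Energy Co. (R3): 95% × 58% × 33% = 18.183% of Granite Capital LLC.
Aggregating (R1): 6.5025% + 18.183% = 24.6855%.
24.6855% exceeds the 20% threshold by 4.6855 percentage points.

4.6855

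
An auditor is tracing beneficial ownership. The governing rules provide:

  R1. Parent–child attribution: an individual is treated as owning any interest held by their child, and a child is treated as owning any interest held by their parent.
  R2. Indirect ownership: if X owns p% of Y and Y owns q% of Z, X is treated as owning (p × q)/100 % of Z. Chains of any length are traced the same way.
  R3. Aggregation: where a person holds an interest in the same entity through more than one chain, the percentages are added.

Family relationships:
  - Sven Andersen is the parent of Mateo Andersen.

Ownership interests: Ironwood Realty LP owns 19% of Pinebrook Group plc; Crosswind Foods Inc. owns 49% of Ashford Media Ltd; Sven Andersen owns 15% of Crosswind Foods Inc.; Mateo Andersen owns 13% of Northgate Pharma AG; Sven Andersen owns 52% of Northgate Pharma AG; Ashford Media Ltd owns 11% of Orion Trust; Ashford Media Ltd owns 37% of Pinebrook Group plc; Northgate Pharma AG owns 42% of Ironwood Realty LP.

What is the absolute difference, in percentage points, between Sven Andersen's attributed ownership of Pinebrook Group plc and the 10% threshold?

By parent–child attribution (R1), Sven Andersen is treated as also owning Mateo Andersen's interest in Northgate Pharma AG, giving 52% + 13% = 65%.
Chain via Northgate Pharma AG → Ironwood Realty LP (R2): 65% × 42% × 19% = 5.187% of Pinebrook Group plc.
Chain via Crosswind Foods Inc. → Ashford Media Ltd (R2): 15% × 49% × 37% = 2.7195% of Pinebrook Group plc.
Aggregating (R3): 5.187% + 2.7195% = 7.9065%.
7.9065% falls short of the 10% threshold by 2.0935 percentage points.

2.0935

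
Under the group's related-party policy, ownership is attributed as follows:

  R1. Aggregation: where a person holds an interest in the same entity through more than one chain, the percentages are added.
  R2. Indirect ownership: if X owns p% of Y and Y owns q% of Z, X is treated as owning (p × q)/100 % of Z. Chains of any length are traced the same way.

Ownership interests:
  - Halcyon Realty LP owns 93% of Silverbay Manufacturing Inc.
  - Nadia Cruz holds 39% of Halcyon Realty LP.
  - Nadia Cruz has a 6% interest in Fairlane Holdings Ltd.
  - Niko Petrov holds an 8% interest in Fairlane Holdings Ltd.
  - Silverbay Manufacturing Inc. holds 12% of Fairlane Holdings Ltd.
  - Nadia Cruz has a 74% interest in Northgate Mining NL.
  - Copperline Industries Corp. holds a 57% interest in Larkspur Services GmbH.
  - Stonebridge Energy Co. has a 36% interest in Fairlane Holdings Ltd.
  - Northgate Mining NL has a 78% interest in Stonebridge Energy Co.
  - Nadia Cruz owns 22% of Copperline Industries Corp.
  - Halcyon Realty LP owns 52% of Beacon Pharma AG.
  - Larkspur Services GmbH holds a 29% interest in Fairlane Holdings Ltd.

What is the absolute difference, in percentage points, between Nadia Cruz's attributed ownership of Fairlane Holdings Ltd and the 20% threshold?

Chain via Northgate Mining NL → Stonebridge Energy Co. (R2): 74% × 78% × 36% = 20.7792% of Fairlane Holdings Ltd.
Chain via Copperline Industries Corp. → Larkspur Services GmbH (R2): 22% × 57% × 29% = 3.6366% of Fairlane Holdings Ltd.
Chain via Halcyon Realty LP → Silverbay Manufacturing Inc. (R2): 39% × 93% × 12% = 4.3524% of Fairlane Holdings Ltd.
Direct interest in Fairlane Holdings Ltd: 6%.
Aggregating (R1): 20.7792% + 3.6366% + 4.3524% + 6% = 34.7682%.
34.7682% exceeds the 20% threshold by 14.7682 percentage points.

14.7682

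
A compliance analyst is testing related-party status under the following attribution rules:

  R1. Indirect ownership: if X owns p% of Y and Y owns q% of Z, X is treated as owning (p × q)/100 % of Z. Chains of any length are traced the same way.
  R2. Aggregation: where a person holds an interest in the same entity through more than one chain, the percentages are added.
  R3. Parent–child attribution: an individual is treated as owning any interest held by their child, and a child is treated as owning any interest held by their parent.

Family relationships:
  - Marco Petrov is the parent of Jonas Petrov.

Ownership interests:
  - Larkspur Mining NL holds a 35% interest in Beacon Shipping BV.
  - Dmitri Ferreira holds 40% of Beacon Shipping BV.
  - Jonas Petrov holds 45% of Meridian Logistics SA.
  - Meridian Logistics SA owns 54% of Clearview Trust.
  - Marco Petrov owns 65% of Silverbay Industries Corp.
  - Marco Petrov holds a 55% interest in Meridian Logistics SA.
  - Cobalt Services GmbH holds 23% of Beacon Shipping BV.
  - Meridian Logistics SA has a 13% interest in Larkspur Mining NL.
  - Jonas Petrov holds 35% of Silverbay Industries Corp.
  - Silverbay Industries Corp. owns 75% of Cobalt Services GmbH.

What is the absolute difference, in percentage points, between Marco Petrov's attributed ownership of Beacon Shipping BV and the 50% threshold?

By parent–child attribution (R3), Marco Petrov is treated as also owning Jonas Petrov's interest in Silverbay Industries Corp, giving 65% + 35% = 100%.
By parent–child attribution (R3), Marco Petrov is treated as also owning Jonas Petrov's interest in Meridian Logistics SA, giving 55% + 45% = 100%.
Chain via Silverbay Industries Corp. → Cobalt Services GmbH (R1): 100% × 75% × 23% = 17.25% of Beacon Shipping BV.
Chain via Meridian Logistics SA → Larkspur Mining NL (R1): 100% × 13% × 35% = 4.55% of Beacon Shipping BV.
Aggregating (R2): 17.25% + 4.55% = 21.8%.
21.8% falls short of the 50% threshold by 28.2 percentage points.

28.2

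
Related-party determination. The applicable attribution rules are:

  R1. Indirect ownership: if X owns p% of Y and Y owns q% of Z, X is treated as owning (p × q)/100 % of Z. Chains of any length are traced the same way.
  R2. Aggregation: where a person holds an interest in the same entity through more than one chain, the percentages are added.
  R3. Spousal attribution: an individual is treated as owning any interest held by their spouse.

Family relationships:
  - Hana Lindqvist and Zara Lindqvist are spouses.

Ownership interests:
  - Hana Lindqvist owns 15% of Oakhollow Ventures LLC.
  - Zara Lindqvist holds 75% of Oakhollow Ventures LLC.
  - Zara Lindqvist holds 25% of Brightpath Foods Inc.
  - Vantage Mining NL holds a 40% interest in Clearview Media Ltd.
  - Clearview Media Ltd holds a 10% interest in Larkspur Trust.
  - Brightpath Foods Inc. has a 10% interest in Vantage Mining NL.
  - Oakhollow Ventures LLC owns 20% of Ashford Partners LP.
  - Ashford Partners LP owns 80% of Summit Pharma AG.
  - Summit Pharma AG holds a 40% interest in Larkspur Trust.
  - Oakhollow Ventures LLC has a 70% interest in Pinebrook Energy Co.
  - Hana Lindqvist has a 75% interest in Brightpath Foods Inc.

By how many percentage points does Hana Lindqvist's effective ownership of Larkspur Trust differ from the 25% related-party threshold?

By spousal attribution (R3), Hana Lindqvist is treated as also owning Zara Lindqvist's interest in Brightpath Foods Inc, giving 75% + 25% = 100%.
By spousal attribution (R3), Hana Lindqvist is treated as also owning Zara Lindqvist's interest in Oakhollow Ventures LLC, giving 15% + 75% = 90%.
Chain via Brightpath Foods Inc. → Vantage Mining NL → Clearview Media Ltd (R1): 100% × 10% × 40% × 10% = 0.4% of Larkspur Trust.
Chain via Oakhollow Ventures LLC → Ashford Partners LP → Summit Pharma AG (R1): 90% × 20% × 80% × 40% = 5.76% of Larkspur Trust.
Aggregating (R2): 0.4% + 5.76% = 6.16%.
6.16% falls short of the 25% threshold by 18.84 percentage points.

18.84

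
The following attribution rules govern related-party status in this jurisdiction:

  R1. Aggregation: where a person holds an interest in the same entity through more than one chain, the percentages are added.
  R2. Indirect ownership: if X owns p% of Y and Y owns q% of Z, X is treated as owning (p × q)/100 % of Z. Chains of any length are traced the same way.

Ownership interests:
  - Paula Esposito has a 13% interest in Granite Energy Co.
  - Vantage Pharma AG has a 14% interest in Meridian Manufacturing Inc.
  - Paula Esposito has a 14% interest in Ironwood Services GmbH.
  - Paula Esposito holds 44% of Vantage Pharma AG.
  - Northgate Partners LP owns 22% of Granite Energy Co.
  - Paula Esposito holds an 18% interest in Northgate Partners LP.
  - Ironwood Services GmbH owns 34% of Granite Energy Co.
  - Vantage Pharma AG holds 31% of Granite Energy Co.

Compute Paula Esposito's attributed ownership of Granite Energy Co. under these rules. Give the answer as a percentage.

Chain via Ironwood Services GmbH (R2): 14% × 34% = 4.76% of Granite Energy Co.
Chain via Northgate Partners LP (R2): 18% × 22% = 3.96% of Granite Energy Co.
Chain via Vantage Pharma AG (R2): 44% × 31% = 13.64% of Granite Energy Co.
Direct interest in Granite Energy Co: 13%.
Aggregating (R1): 4.76% + 3.96% + 13.64% + 13% = 35.36%.

35.36%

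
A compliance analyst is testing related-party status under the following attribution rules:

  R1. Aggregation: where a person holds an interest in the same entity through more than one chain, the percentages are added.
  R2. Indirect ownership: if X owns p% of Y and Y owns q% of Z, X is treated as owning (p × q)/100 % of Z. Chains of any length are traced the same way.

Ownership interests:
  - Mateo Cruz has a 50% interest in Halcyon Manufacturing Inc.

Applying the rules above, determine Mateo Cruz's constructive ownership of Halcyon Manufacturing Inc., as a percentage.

50%

Direct interest in Halcyon Manufacturing Inc: 50%.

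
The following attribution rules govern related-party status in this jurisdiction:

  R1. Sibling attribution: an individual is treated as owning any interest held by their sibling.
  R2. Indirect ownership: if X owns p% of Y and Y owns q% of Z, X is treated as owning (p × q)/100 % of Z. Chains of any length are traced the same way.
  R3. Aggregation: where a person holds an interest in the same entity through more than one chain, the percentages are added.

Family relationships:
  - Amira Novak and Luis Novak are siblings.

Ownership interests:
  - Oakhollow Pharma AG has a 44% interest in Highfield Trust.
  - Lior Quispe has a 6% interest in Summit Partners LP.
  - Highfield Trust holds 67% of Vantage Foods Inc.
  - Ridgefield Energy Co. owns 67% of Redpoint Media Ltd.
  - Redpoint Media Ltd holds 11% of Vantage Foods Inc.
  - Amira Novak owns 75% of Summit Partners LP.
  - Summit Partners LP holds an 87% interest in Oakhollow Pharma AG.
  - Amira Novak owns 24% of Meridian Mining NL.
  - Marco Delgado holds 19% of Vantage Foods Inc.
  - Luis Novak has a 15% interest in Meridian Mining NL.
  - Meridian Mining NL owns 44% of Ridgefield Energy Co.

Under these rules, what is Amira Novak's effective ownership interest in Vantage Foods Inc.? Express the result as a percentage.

By sibling attribution (R1), Amira Novak is treated as also owning Luis Novak's interest in Meridian Mining NL, giving 24% + 15% = 39%.
Chain via Meridian Mining NL → Ridgefield Energy Co. → Redpoint Media Ltd (R2): 39% × 44% × 67% × 11% = 1.264692% of Vantage Foods Inc.
Chain via Summit Partners LP → Oakhollow Pharma AG → Highfield Trust (R2): 75% × 87% × 44% × 67% = 19.2357% of Vantage Foods Inc.
Aggregating (R3): 1.264692% + 19.2357% = 20.500392%.

20.500392%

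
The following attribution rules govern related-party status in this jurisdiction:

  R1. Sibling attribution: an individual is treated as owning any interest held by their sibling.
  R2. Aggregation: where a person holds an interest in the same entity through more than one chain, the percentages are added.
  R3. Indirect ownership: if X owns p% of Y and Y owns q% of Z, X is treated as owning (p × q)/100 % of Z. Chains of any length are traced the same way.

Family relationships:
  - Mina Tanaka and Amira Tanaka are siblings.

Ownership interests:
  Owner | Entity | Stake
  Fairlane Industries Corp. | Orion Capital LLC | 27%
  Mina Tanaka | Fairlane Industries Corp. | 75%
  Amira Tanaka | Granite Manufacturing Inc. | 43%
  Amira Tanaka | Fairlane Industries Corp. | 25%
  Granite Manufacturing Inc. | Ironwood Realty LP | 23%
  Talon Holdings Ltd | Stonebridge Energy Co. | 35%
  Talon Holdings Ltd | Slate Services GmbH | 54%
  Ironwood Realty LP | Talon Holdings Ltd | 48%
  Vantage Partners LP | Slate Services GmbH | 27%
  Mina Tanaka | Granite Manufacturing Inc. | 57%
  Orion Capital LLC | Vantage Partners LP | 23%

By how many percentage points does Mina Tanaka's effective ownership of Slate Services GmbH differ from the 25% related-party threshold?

By sibling attribution (R1), Mina Tanaka is treated as also owning Amira Tanaka's interest in Granite Manufacturing Inc, giving 57% + 43% = 100%.
By sibling attribution (R1), Mina Tanaka is treated as also owning Amira Tanaka's interest in Fairlane Industries Corp, giving 75% + 25% = 100%.
Chain via Granite Manufacturing Inc. → Ironwood Realty LP → Talon Holdings Ltd (R3): 100% × 23% × 48% × 54% = 5.9616% of Slate Services GmbH.
Chain via Fairlane Industries Corp. → Orion Capital LLC → Vantage Partners LP (R3): 100% × 27% × 23% × 27% = 1.6767% of Slate Services GmbH.
Aggregating (R2): 5.9616% + 1.6767% = 7.6383%.
7.6383% falls short of the 25% threshold by 17.3617 percentage points.

17.3617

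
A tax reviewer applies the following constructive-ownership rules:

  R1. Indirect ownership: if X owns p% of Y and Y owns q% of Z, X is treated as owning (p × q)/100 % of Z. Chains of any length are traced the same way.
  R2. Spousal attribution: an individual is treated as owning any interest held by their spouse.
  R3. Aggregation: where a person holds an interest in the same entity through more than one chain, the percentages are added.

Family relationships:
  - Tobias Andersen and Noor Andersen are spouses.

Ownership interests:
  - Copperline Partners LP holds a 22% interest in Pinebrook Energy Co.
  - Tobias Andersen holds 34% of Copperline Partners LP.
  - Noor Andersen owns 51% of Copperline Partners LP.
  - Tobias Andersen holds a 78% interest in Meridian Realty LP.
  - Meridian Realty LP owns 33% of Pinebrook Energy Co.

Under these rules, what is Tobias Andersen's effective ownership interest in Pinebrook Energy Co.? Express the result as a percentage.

By spousal attribution (R2), Tobias Andersen is treated as also owning Noor Andersen's interest in Copperline Partners LP, giving 34% + 51% = 85%.
Chain via Copperline Partners LP (R1): 85% × 22% = 18.7% of Pinebrook Energy Co.
Chain via Meridian Realty LP (R1): 78% × 33% = 25.74% of Pinebrook Energy Co.
Aggregating (R3): 18.7% + 25.74% = 44.44%.

44.44%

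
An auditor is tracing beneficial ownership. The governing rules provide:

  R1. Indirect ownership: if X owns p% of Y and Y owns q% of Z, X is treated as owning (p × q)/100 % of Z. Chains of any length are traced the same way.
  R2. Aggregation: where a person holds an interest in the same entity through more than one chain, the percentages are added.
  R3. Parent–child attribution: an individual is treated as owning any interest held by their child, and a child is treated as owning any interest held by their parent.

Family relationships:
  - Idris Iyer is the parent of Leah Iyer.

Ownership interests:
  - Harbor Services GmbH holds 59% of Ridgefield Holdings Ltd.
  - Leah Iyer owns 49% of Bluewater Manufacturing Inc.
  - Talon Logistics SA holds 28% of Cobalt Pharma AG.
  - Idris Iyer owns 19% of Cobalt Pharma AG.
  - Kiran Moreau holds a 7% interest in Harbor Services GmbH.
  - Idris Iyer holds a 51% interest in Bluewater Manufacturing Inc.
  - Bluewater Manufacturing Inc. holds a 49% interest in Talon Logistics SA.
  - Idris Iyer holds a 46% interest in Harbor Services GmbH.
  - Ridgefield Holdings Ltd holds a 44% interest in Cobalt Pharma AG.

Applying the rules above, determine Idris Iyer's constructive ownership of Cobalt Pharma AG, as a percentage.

44.6616%

By parent–child attribution (R3), Idris Iyer is treated as also owning Leah Iyer's interest in Bluewater Manufacturing Inc, giving 51% + 49% = 100%.
Chain via Harbor Services GmbH → Ridgefield Holdings Ltd (R1): 46% × 59% × 44% = 11.9416% of Cobalt Pharma AG.
Chain via Bluewater Manufacturing Inc. → Talon Logistics SA (R1): 100% × 49% × 28% = 13.72% of Cobalt Pharma AG.
Direct interest in Cobalt Pharma AG: 19%.
Aggregating (R2): 11.9416% + 13.72% + 19% = 44.6616%.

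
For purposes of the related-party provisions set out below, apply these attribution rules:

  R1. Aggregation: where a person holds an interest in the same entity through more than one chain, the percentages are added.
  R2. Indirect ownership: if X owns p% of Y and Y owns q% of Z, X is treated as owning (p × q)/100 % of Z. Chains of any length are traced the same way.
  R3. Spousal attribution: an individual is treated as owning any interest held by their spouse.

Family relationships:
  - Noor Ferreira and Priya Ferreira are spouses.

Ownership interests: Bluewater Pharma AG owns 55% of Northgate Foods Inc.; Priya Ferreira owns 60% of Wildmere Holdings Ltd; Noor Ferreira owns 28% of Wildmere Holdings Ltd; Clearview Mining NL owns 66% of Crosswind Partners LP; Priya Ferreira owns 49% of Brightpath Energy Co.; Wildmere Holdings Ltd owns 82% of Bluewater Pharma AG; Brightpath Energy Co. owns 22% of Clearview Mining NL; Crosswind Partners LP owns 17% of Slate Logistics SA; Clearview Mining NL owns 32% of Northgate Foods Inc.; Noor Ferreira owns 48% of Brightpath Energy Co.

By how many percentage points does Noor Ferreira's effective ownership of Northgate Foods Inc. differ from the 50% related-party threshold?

3.4832

By spousal attribution (R3), Noor Ferreira is treated as also owning Priya Ferreira's interest in Wildmere Holdings Ltd, giving 28% + 60% = 88%.
By spousal attribution (R3), Noor Ferreira is treated as also owning Priya Ferreira's interest in Brightpath Energy Co, giving 48% + 49% = 97%.
Chain via Wildmere Holdings Ltd → Bluewater Pharma AG (R2): 88% × 82% × 55% = 39.688% of Northgate Foods Inc.
Chain via Brightpath Energy Co. → Clearview Mining NL (R2): 97% × 22% × 32% = 6.8288% of Northgate Foods Inc.
Aggregating (R1): 39.688% + 6.8288% = 46.5168%.
46.5168% falls short of the 50% threshold by 3.4832 percentage points.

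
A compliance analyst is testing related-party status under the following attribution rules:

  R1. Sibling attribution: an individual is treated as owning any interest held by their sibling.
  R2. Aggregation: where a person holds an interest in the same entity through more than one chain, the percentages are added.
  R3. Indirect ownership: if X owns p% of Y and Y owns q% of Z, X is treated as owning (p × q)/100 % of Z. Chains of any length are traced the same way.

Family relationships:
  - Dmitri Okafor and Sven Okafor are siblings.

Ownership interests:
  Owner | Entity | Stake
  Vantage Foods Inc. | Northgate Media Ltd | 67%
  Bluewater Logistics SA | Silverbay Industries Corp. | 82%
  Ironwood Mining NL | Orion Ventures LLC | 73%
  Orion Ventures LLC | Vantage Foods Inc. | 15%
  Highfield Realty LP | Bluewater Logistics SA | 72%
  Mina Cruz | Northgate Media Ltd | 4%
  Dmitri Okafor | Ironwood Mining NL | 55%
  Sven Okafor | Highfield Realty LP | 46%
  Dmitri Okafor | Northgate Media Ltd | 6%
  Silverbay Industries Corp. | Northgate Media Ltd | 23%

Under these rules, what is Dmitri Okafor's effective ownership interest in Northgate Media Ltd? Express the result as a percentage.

16.281507%

By sibling attribution (R1), Dmitri Okafor is treated as owning Sven Okafor's 46% interest in Highfield Realty LP.
Chain via Ironwood Mining NL → Orion Ventures LLC → Vantage Foods Inc. (R3): 55% × 73% × 15% × 67% = 4.035075% of Northgate Media Ltd.
Direct interest in Northgate Media Ltd: 6%.
Chain via Highfield Realty LP → Bluewater Logistics SA → Silverbay Industries Corp. (R3): 46% × 72% × 82% × 23% = 6.246432% of Northgate Media Ltd.
Aggregating (R2): 4.035075% + 6% + 6.246432% = 16.281507%.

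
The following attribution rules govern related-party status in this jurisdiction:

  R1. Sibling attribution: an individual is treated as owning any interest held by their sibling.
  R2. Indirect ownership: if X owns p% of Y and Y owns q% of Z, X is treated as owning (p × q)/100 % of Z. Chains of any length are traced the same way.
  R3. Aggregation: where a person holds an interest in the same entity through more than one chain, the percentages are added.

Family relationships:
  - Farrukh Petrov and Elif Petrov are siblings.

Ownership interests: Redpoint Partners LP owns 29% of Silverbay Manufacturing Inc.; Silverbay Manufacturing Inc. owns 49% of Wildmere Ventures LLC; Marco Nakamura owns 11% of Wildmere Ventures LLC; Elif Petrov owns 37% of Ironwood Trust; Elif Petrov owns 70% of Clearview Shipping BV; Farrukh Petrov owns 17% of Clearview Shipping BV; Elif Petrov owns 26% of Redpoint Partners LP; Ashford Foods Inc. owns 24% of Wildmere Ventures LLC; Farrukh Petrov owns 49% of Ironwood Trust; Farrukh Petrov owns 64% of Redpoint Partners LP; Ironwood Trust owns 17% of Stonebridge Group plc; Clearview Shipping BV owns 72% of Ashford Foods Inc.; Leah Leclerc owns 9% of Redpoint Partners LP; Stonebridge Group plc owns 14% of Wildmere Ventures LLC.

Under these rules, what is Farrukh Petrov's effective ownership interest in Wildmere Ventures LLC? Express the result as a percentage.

29.8694%

By sibling attribution (R1), Farrukh Petrov is treated as also owning Elif Petrov's interest in Ironwood Trust, giving 49% + 37% = 86%.
By sibling attribution (R1), Farrukh Petrov is treated as also owning Elif Petrov's interest in Clearview Shipping BV, giving 17% + 70% = 87%.
By sibling attribution (R1), Farrukh Petrov is treated as also owning Elif Petrov's interest in Redpoint Partners LP, giving 64% + 26% = 90%.
Chain via Ironwood Trust → Stonebridge Group plc (R2): 86% × 17% × 14% = 2.0468% of Wildmere Ventures LLC.
Chain via Clearview Shipping BV → Ashford Foods Inc. (R2): 87% × 72% × 24% = 15.0336% of Wildmere Ventures LLC.
Chain via Redpoint Partners LP → Silverbay Manufacturing Inc. (R2): 90% × 29% × 49% = 12.789% of Wildmere Ventures LLC.
Aggregating (R3): 2.0468% + 15.0336% + 12.789% = 29.8694%.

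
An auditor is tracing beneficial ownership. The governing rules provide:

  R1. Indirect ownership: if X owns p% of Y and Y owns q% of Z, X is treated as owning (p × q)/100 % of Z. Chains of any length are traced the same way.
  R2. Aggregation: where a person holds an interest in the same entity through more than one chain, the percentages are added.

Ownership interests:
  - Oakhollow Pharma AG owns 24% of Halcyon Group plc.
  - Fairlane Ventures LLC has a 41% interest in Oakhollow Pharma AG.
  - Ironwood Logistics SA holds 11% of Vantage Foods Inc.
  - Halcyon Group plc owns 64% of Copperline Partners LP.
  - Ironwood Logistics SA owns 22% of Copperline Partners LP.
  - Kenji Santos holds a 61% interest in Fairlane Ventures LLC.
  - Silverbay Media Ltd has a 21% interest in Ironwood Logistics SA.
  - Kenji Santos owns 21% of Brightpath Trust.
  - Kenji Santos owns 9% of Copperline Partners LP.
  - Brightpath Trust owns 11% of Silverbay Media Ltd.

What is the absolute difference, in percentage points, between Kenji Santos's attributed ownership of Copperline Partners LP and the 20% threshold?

7.051742

Chain via Brightpath Trust → Silverbay Media Ltd → Ironwood Logistics SA (R1): 21% × 11% × 21% × 22% = 0.106722% of Copperline Partners LP.
Chain via Fairlane Ventures LLC → Oakhollow Pharma AG → Halcyon Group plc (R1): 61% × 41% × 24% × 64% = 3.841536% of Copperline Partners LP.
Direct interest in Copperline Partners LP: 9%.
Aggregating (R2): 0.106722% + 3.841536% + 9% = 12.948258%.
12.948258% falls short of the 20% threshold by 7.051742 percentage points.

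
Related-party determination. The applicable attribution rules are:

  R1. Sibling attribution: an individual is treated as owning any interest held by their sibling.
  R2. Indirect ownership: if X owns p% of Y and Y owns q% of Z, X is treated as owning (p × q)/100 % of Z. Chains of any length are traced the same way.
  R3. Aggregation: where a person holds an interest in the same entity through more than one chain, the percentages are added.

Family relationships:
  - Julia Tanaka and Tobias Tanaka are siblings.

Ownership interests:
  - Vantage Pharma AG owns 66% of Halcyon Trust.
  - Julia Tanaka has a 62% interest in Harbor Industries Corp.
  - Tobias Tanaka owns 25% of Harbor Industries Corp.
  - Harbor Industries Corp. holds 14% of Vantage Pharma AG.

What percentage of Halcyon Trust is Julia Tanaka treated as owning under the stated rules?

8.0388%

By sibling attribution (R1), Julia Tanaka is treated as also owning Tobias Tanaka's interest in Harbor Industries Corp, giving 62% + 25% = 87%.
Chain via Harbor Industries Corp. → Vantage Pharma AG (R2): 87% × 14% × 66% = 8.0388% of Halcyon Trust.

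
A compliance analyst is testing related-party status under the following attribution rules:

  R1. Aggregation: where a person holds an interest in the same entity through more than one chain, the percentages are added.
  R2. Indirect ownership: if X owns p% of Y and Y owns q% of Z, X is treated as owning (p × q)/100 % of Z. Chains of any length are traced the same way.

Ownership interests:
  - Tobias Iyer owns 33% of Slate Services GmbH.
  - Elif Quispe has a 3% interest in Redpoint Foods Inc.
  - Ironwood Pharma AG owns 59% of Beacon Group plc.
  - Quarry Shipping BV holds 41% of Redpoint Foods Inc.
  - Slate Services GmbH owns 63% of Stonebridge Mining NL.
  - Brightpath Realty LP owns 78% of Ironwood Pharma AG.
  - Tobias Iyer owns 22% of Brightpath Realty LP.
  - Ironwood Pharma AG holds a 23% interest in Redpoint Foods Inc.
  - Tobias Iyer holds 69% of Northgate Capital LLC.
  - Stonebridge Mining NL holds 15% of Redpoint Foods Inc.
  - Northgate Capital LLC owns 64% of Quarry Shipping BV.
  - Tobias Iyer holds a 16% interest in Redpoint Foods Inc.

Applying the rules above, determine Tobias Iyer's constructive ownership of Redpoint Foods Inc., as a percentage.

41.1709%

Chain via Slate Services GmbH → Stonebridge Mining NL (R2): 33% × 63% × 15% = 3.1185% of Redpoint Foods Inc.
Chain via Northgate Capital LLC → Quarry Shipping BV (R2): 69% × 64% × 41% = 18.1056% of Redpoint Foods Inc.
Chain via Brightpath Realty LP → Ironwood Pharma AG (R2): 22% × 78% × 23% = 3.9468% of Redpoint Foods Inc.
Direct interest in Redpoint Foods Inc: 16%.
Aggregating (R1): 3.1185% + 18.1056% + 3.9468% + 16% = 41.1709%.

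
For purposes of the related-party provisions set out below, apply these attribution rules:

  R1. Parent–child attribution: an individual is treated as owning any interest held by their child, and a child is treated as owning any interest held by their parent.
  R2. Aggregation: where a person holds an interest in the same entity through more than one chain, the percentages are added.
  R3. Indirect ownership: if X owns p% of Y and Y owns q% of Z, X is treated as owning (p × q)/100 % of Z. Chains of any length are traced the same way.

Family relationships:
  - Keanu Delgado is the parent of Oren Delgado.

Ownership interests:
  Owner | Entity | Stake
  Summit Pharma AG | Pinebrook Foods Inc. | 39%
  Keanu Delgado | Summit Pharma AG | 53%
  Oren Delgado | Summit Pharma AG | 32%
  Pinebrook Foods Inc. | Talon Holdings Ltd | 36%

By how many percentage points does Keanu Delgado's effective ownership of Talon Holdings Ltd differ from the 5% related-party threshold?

By parent–child attribution (R1), Keanu Delgado is treated as also owning Oren Delgado's interest in Summit Pharma AG, giving 53% + 32% = 85%.
Chain via Summit Pharma AG → Pinebrook Foods Inc. (R3): 85% × 39% × 36% = 11.934% of Talon Holdings Ltd.
11.934% exceeds the 5% threshold by 6.934 percentage points.

6.934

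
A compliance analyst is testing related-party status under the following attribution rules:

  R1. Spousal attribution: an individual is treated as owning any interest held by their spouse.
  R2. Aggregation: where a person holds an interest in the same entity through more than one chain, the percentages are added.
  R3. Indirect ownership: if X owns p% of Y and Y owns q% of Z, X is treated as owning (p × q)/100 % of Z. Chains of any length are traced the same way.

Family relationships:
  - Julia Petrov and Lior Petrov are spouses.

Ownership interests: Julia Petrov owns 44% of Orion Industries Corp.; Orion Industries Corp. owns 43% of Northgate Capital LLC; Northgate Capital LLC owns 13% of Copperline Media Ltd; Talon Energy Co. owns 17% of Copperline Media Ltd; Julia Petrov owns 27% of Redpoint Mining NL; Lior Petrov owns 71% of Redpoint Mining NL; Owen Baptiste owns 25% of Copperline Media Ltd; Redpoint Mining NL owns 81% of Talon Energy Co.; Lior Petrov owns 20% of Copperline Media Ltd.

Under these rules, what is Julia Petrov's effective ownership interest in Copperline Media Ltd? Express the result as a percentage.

35.9542%

By spousal attribution (R1), Julia Petrov is treated as also owning Lior Petrov's interest in Redpoint Mining NL, giving 27% + 71% = 98%.
By spousal attribution (R1), Julia Petrov is treated as owning Lior Petrov's 20% interest in Copperline Media Ltd.
Chain via Redpoint Mining NL → Talon Energy Co. (R3): 98% × 81% × 17% = 13.4946% of Copperline Media Ltd.
Chain via Orion Industries Corp. → Northgate Capital LLC (R3): 44% × 43% × 13% = 2.4596% of Copperline Media Ltd.
Direct interest in Copperline Media Ltd: 20%.
Aggregating (R2): 13.4946% + 2.4596% + 20% = 35.9542%.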